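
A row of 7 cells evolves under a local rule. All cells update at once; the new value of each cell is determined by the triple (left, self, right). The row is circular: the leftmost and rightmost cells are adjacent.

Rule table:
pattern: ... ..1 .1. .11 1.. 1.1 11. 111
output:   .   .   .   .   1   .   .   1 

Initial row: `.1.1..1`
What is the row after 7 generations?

....1..
.....1.
......1
1......
.1.....
..1....
...1...

...1...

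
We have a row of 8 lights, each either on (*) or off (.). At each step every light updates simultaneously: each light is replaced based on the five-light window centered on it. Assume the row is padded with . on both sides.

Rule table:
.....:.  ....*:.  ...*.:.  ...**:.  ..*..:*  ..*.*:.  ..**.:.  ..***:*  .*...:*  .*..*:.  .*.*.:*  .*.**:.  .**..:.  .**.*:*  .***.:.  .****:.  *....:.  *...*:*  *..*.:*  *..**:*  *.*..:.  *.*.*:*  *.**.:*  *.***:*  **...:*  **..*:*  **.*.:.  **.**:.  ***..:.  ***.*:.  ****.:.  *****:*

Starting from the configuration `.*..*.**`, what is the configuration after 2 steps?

..*..***

step 1: .*.*..*.
step 2: ..*..***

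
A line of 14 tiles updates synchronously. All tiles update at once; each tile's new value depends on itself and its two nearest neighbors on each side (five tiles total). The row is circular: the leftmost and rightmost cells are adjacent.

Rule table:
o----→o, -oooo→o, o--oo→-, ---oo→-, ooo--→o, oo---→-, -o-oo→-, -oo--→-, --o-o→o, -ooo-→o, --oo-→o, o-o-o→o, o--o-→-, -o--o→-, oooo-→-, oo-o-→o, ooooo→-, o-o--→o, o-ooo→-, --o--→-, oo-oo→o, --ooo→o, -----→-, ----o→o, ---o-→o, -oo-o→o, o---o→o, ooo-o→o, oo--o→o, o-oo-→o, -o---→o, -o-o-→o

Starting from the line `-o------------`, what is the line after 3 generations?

o-oo---------o
ooo--o-----o-o
o-oo--oo-ooo--

o-oo--oo-ooo--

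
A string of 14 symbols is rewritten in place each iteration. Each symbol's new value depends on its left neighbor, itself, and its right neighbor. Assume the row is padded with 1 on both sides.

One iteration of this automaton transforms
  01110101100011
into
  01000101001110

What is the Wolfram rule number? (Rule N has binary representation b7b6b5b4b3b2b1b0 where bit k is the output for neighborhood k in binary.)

15

position 2: 111 → 0  (bit 7 = 0)
position 3: 110 → 0  (bit 6 = 0)
position 0: 101 → 0  (bit 5 = 0)
position 9: 100 → 0  (bit 4 = 0)
position 1: 011 → 1  (bit 3 = 1)
position 5: 010 → 1  (bit 2 = 1)
position 11: 001 → 1  (bit 1 = 1)
position 10: 000 → 1  (bit 0 = 1)
bits b7..b0 = 00001111 = 15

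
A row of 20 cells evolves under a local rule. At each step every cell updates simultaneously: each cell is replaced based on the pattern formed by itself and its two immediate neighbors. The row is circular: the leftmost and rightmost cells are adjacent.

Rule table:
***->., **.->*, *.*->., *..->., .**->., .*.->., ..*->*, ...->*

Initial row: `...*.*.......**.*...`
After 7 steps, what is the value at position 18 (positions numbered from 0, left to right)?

***....******.*...**
..*.***.....*...**..
**....*.****..**.*.*
.*.***.....*.*.*....
*....*.****......***
*.***.....*.*****...
....*.****......*.**
position 18 holds *

*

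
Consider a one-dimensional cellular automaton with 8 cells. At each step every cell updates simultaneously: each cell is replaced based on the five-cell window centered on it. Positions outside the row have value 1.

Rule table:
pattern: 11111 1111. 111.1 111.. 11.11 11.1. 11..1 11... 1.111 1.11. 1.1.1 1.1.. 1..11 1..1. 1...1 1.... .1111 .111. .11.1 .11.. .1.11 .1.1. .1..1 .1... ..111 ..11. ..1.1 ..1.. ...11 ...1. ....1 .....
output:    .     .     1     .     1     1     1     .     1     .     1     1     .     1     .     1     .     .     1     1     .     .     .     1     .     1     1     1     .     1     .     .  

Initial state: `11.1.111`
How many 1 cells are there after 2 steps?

.111.1..
11.111..
count of 1: 5

5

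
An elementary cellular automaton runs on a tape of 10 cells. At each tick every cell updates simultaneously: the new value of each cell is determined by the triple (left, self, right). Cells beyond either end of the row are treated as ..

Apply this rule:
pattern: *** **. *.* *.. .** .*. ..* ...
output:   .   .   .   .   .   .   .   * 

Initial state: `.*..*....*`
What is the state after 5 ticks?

......**..

......**..
*****....*
......**..  (repeats tick 1; period 2)
tick 5: ......**..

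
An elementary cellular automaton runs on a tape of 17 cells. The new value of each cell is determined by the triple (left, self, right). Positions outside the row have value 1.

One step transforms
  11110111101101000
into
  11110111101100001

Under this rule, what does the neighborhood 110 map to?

At position 3 the neighborhood is 110; the next row has 1 there.

1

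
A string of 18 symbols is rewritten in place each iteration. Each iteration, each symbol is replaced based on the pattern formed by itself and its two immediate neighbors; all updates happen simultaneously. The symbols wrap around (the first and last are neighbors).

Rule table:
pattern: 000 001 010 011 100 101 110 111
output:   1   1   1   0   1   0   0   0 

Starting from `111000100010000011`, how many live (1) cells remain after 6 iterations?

5

iteration 1: 000111111111111100
iteration 2: 111000000000000011
iteration 3: 000111111111111100  (repeats iteration 1; period 2)
iteration 6: 111000000000000011
count of 1: 5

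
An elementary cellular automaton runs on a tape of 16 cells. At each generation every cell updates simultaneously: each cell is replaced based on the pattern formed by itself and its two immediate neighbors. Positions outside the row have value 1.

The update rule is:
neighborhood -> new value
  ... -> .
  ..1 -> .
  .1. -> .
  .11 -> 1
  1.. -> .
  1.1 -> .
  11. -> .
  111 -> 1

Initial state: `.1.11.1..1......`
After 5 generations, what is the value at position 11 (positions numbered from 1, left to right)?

.

...1............
................
................  (fixed point — unchanged through generation 5)
position 11 holds .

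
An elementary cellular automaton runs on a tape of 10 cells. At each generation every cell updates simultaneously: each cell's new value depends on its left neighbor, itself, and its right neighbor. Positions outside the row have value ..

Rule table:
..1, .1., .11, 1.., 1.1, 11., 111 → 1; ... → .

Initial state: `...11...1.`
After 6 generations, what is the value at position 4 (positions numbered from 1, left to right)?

generation 1: ..1111.111
generation 2: .111111111
generation 3: 1111111111
generation 4: 1111111111  (fixed point — unchanged through generation 6)
position 4 holds 1

1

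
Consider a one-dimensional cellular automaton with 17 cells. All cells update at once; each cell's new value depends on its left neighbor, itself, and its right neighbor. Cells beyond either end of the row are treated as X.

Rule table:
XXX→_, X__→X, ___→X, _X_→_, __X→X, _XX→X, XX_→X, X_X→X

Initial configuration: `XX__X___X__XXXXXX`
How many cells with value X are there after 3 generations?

_XXX_XXX_XXX_____
XX_XXX_XXX_XXXXXX
_XXX_XXX_XXX_____
count of X: 9

9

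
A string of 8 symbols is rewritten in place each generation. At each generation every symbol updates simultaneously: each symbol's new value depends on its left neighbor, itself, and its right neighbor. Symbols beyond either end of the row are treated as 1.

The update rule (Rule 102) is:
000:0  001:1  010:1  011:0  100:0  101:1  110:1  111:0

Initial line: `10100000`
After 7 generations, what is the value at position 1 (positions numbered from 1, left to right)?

11100001
00100010
01100111
10101000
11111001
00001010
00011111
position 1 holds 0

0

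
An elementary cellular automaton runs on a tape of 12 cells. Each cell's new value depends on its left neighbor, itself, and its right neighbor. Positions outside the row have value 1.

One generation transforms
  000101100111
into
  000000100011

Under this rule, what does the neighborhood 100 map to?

At position 0 the neighborhood is 100; the next row has 0 there.

0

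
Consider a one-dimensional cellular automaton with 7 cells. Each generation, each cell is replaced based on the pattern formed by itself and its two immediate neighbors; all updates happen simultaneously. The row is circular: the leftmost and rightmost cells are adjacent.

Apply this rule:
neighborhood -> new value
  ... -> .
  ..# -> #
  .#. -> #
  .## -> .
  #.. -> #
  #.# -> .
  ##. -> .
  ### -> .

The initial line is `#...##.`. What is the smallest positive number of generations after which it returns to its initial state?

generation 1: ##.#...
generation 2: ...##.#
generation 3: #.#...#
generation 4: ..##.#.
generation 5: .#...##
generation 6: .##.#..
generation 7: #...##.

7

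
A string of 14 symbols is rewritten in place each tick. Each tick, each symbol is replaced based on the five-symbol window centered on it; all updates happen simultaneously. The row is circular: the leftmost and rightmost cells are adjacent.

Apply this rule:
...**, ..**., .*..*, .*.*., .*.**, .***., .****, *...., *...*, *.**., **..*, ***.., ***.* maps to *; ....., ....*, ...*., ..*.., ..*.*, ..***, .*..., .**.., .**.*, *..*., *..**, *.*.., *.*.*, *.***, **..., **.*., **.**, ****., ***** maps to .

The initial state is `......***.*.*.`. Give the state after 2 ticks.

..*...**.*..*.

*....*.**..*..
..*...**.*..*.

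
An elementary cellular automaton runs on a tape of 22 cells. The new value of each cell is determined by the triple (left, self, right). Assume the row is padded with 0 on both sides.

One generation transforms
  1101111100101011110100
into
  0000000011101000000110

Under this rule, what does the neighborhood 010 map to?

1

At position 10 the neighborhood is 010; the next row has 1 there.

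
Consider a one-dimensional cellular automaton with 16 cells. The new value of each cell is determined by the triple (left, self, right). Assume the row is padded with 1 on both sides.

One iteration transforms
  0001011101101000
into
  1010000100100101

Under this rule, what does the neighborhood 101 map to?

0

At position 4 the neighborhood is 101; the next row has 0 there.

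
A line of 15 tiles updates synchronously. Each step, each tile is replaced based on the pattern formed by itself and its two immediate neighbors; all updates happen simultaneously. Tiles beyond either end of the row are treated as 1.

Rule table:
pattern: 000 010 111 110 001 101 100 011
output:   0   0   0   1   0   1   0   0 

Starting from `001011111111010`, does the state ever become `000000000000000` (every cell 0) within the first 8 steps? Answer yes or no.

yes

000100000001101
000000000000110
000000000000011
000000000000000
all cells are 0 at step 4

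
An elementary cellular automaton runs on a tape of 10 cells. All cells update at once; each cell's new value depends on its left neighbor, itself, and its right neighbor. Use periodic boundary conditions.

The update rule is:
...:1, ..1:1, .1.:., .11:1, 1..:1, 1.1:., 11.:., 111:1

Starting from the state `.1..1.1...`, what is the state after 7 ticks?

11111.11..

1.11...111
..1.111111
11..11111.
1.111111..
..11111.11
111111..1.
11111.11..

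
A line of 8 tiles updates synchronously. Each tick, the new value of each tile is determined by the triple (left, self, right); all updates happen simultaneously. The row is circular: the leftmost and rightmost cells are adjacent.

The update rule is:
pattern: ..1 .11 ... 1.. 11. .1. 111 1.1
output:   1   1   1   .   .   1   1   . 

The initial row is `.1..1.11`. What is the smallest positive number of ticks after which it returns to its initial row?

.1.11.1.
11.1..1.
1..1.11.
1.11.1..
1.1..1.1
..1.11.1
.11.1..1
.1..1.11

8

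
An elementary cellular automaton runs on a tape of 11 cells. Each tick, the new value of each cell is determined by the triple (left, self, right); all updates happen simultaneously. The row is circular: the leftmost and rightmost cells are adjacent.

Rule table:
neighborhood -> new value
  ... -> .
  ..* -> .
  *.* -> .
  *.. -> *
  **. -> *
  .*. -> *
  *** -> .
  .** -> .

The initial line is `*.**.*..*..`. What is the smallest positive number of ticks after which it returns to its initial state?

22

tick 1: *..*.**.**.
tick 2: **.*..*..*.
tick 3: .*.**.**.*.
tick 4: .*..*..*.**
tick 5: .**.**.*..*
tick 6: ..*..*.**.*
tick 7: *.**.*..*.*
tick 8: *..*.**.*..
tick 9: **.*..*.**.
tick 10: .*.**.*..*.
tick 11: .*..*.**.**
tick 12: .**.*..*..*
tick 13: ..*.**.**.*
tick 14: *.*..*..*.*
tick 15: *.**.**.*..
tick 16: *..*..*.**.
tick 17: **.**.*..*.
tick 18: .*..*.**.*.
tick 19: .**.*..*.**
tick 20: ..*.**.*..*
tick 21: *.*..*.**.*
tick 22: *.**.*..*..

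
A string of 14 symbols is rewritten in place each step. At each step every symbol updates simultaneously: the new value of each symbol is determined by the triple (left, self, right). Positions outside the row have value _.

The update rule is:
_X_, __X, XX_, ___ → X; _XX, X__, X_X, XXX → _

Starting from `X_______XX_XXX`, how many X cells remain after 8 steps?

6

X_XXXXXX_X___X
X______X_X_XXX
X_XXXXXX_X___X  (repeats step 1; period 2)
step 8: X______X_X_XXX
count of X: 6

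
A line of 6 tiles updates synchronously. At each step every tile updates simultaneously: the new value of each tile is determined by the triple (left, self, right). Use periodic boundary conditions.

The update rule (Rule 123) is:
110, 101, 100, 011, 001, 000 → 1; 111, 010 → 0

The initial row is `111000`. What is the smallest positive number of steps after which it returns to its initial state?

101111
111000

2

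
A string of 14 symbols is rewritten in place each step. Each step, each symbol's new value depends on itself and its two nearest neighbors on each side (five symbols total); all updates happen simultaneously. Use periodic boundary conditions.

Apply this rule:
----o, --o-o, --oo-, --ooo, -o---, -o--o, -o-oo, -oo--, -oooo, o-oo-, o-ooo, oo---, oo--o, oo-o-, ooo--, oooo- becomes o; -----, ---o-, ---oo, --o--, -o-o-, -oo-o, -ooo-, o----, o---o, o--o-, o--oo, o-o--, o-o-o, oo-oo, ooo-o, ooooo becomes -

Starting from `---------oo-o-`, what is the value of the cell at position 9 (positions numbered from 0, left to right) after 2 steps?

-------o-o-o-o
o----o-o------
position 9 holds -

-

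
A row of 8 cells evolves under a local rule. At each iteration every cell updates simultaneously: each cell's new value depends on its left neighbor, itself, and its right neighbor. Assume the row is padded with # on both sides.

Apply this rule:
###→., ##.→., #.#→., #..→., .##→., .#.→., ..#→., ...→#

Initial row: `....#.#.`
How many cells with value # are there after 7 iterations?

2

.##.....
....###.
.##.....  (repeats iteration 1; period 2)
iteration 7: .##.....
count of #: 2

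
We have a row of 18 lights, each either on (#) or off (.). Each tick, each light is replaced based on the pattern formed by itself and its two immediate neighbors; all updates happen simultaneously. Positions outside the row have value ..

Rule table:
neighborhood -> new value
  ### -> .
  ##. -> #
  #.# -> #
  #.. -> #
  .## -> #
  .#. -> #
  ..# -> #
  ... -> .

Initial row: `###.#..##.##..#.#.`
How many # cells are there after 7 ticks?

9

tick 1: #.################
tick 2: ###..............#
tick 3: #.##............##
tick 4: #####..........###
tick 5: #...##........##.#
tick 6: ##.####......#####
tick 7: ####..##....##...#
count of #: 9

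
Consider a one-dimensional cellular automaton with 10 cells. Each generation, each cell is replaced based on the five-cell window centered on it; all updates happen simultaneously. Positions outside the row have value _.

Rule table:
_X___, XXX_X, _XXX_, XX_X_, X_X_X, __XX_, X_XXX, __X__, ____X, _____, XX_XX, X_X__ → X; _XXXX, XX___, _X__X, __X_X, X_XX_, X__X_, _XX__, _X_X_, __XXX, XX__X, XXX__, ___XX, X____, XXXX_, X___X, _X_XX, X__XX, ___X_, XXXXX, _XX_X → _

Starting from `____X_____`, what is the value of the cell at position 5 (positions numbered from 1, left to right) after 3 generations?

_

XXX_XX_XXX
_XXX__XXX_
__X____X__
position 5 holds _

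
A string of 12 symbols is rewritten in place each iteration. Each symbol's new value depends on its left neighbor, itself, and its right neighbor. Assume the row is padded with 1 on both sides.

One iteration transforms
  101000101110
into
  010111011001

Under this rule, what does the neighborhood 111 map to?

0

At position 9 the neighborhood is 111; the next row has 0 there.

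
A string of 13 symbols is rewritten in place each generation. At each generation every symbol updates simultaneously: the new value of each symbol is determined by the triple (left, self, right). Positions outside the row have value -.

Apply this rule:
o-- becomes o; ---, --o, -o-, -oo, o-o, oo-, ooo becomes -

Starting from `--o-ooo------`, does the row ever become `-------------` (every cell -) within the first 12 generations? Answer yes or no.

-------o-----
--------o----
---------o---
----------o--
-----------o-
------------o
-------------
all cells are - at generation 7

yes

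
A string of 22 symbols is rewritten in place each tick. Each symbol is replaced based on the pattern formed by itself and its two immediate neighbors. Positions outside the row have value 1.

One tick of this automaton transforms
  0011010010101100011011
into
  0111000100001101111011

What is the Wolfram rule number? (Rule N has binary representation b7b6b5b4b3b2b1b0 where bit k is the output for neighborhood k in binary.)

203

position 21: 111 → 1  (bit 7 = 1)
position 3: 110 → 1  (bit 6 = 1)
position 4: 101 → 0  (bit 5 = 0)
position 0: 100 → 0  (bit 4 = 0)
position 2: 011 → 1  (bit 3 = 1)
position 5: 010 → 0  (bit 2 = 0)
position 1: 001 → 1  (bit 1 = 1)
position 15: 000 → 1  (bit 0 = 1)
bits b7..b0 = 11001011 = 203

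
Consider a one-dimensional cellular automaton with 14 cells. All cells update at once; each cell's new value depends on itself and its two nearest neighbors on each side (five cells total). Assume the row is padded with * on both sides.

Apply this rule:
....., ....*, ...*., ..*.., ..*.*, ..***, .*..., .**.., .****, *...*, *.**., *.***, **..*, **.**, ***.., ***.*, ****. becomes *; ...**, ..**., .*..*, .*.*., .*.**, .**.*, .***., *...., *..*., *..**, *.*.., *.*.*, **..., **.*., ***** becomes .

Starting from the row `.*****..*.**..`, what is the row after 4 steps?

...***.*******

step 1: ***.***.*.***.
step 2: .****.*...*.**
step 3: *****..****.**
step 4: ...***.*******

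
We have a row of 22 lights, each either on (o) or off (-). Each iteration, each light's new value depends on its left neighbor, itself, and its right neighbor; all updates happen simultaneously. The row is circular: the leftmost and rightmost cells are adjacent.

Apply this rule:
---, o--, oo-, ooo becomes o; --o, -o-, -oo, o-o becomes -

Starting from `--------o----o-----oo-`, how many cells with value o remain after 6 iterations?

16

iteration 1: ooooooo--ooo--oooo--oo
iteration 2: oooooooo--ooo--oooo--o
iteration 3: ooooooooo--ooo--oooo--
iteration 4: -ooooooooo--ooo--oooo-
iteration 5: --ooooooooo--ooo--oooo
iteration 6: o--ooooooooo--ooo--ooo
count of o: 16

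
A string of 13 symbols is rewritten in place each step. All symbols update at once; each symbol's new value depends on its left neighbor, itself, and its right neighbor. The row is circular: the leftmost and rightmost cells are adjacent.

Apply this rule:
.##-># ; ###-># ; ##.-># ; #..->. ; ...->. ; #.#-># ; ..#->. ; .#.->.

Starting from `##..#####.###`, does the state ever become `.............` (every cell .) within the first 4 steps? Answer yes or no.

no

step 1: ##..#########
step 2: ##..#########  (fixed point — unchanged through step 4)
step 4 is ##..#########, still not uniform .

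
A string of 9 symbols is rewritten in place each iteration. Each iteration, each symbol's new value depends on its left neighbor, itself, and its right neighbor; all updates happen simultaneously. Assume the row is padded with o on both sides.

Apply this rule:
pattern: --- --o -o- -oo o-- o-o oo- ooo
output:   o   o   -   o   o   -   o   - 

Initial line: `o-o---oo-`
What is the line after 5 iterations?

---oooo--

iteration 1: o--ooooo-
iteration 2: oooo---o-
iteration 3: ---oooo--
iteration 4: oooo--ooo
iteration 5: ---oooo--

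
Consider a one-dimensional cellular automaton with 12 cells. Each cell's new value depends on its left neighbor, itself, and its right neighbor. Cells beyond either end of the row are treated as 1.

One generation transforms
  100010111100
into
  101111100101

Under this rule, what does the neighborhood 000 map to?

1

At position 2 the neighborhood is 000; the next row has 1 there.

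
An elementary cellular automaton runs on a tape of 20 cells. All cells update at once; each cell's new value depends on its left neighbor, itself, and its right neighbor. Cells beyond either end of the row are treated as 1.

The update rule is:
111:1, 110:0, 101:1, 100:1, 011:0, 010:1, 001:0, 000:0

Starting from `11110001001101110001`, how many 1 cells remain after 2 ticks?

12

tick 1: 11101001100010101000
tick 2: 11011100010011111100
count of 1: 12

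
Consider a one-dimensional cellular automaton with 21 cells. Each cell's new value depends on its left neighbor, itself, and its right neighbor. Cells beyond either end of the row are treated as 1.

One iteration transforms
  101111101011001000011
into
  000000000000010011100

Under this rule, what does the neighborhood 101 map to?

At position 1 the neighborhood is 101; the next row has 0 there.

0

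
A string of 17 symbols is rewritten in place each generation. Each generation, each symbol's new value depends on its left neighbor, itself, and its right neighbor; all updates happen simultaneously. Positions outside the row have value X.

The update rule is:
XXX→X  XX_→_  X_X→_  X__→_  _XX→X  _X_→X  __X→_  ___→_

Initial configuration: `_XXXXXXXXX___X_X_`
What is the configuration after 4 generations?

_XXXXX_______X_X_

_XXXXXXXX____X_X_
_XXXXXXX_____X_X_
_XXXXXX______X_X_
_XXXXX_______X_X_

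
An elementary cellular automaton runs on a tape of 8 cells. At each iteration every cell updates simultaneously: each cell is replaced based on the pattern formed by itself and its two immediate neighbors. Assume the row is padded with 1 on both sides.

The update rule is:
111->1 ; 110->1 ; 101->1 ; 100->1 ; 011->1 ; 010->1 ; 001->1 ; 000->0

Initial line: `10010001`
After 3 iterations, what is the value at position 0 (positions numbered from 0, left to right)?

1

11111011
11111111
11111111
position 0 holds 1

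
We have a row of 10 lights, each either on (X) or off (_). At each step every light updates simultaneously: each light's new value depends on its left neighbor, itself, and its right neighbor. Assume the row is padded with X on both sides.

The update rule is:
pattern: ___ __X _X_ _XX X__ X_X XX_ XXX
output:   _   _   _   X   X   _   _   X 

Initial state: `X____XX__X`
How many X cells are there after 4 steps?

step 1: _X___X_X_X
step 2: __X______X
step 3: X__X_____X
step 4: _X__X____X
count of X: 3

3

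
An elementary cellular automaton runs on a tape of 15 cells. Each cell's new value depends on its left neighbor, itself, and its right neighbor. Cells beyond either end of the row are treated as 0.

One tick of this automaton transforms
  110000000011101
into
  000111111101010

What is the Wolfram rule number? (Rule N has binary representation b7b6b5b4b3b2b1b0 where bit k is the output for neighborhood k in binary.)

position 11: 111 → 1  (bit 7 = 1)
position 1: 110 → 0  (bit 6 = 0)
position 13: 101 → 1  (bit 5 = 1)
position 2: 100 → 0  (bit 4 = 0)
position 0: 011 → 0  (bit 3 = 0)
position 14: 010 → 0  (bit 2 = 0)
position 9: 001 → 1  (bit 1 = 1)
position 3: 000 → 1  (bit 0 = 1)
bits b7..b0 = 10100011 = 163

163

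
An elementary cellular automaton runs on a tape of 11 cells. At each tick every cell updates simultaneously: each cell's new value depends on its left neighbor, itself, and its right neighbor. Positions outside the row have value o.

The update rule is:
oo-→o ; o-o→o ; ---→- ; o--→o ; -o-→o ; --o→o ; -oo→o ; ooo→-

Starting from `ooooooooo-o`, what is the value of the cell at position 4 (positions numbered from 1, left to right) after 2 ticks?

tick 1: --------ooo
tick 2: o------oo--
position 4 holds -

-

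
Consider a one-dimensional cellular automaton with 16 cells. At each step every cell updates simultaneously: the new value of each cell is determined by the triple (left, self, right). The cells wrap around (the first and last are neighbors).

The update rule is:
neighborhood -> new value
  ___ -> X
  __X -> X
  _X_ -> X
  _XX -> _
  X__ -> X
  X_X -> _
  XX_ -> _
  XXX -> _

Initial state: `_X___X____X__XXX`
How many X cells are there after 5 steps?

12

_XXXXXXXXXXXX___
X____________XXX
_XXXXXXXXXXXX___  (repeats step 1; period 2)
step 5: _XXXXXXXXXXXX___
count of X: 12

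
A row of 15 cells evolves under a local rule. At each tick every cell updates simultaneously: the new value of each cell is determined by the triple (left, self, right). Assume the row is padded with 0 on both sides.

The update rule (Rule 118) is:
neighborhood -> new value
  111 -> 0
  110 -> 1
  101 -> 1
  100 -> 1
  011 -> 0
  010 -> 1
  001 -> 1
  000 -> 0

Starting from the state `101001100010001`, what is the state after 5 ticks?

010011011101111

111110110111011
000011011001101
000101101110111
001110110011001
010011011101111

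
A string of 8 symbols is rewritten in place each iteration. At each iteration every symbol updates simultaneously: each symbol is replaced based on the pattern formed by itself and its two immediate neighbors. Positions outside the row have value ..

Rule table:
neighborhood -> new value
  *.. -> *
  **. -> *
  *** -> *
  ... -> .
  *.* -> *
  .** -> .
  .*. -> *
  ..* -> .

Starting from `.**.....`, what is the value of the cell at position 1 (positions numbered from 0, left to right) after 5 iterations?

..**....
...**...
....**..
.....**.
......**
position 1 holds .

.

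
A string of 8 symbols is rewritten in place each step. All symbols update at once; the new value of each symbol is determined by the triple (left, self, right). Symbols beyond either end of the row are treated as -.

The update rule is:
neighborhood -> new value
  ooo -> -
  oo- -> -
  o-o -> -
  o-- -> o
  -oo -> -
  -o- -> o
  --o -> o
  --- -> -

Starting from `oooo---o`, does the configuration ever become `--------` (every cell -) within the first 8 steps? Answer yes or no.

no

step 1: ----o-oo
step 2: ---oo---
step 3: --o--o--
step 4: -oooooo-
step 5: o------o
step 6: oo----oo
step 7: --o--o--  (repeats step 3; period 4)
step 8: -oooooo-
step 8 is -oooooo-, still not uniform -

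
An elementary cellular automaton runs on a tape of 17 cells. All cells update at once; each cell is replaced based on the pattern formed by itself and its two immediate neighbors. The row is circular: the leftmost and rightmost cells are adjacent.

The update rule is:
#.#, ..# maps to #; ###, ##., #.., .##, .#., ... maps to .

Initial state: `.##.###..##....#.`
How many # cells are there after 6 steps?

4

step 1: #..#....#.....#..
step 2: ..#....#.....#..#
step 3: .#....#.....#..#.
step 4: #....#.....#..#..
step 5: ....#.....#..#..#
step 6: ...#.....#..#..#.
count of #: 4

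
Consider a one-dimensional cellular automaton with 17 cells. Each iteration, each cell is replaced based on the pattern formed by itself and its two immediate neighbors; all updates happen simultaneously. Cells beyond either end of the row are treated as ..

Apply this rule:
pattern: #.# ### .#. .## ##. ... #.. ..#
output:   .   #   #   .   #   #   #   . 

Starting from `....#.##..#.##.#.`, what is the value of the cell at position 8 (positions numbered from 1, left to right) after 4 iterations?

.

###.#..##.#..#.##
.##.##..#.##.#..#
..#..##.#..#.##.#
#.##..#.##.#..#.#
position 8 holds .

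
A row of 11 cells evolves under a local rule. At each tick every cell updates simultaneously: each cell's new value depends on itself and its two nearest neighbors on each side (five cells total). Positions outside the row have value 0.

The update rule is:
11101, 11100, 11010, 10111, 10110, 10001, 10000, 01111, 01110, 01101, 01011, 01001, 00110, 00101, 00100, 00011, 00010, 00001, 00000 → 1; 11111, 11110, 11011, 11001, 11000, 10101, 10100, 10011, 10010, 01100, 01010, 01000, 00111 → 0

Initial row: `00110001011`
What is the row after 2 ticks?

01100010010

tick 1: 11100111110
tick 2: 01100010010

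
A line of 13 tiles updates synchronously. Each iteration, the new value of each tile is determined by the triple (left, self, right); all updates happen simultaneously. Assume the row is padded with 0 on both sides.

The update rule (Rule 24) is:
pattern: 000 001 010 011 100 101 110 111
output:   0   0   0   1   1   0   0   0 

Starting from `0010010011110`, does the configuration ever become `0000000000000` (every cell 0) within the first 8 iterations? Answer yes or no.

no

0001001010001
0000100001000
0000010000100
0000001000010
0000000100001
0000000010000
0000000001000
0000000000100
iteration 8 is 0000000000100, still not uniform 0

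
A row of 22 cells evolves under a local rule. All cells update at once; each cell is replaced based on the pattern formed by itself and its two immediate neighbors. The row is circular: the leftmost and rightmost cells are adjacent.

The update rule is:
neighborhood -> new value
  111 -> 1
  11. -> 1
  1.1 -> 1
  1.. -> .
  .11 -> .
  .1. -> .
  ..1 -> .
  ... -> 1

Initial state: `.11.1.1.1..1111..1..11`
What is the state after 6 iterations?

11..11.1.1..111..11.1.

1.11.1.1....111......1
11.11.1..11..11.1111..
.11.11....1...11.111..
..11.1.11...1..11.11.1
...11.1.1.1.....11.11.
11..11.1.1..111..11.1.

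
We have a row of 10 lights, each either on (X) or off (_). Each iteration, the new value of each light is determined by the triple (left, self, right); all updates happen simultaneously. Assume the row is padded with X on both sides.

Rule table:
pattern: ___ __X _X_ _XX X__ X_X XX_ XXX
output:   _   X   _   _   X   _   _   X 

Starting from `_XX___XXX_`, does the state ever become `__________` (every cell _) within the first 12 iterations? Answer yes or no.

yes

___X_X_X__
X_X_____XX
___X___X_X
X_X_X_X___
_______X_X
X_____X___
_X___X_X_X
__X_X_____
XX___X___X
X_X_X_X_X_
__________
all cells are _ at iteration 11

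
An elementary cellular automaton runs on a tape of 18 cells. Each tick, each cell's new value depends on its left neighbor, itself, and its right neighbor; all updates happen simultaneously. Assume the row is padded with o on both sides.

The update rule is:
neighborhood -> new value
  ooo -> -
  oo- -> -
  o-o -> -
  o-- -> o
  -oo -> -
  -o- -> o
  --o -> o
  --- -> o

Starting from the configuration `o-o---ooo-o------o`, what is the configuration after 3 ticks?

--oooo----oooooooo

--oooo----ooooooo-
oo----oooo--------
--oooo----oooooooo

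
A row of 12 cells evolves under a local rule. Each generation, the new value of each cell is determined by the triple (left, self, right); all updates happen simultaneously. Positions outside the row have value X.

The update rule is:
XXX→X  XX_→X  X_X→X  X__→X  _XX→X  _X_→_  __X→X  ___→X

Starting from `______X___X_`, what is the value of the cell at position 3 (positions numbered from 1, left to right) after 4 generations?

XXXXXX_XXX_X
XXXXXXXXXXXX
XXXXXXXXXXXX  (fixed point — unchanged through generation 4)
position 3 holds X

X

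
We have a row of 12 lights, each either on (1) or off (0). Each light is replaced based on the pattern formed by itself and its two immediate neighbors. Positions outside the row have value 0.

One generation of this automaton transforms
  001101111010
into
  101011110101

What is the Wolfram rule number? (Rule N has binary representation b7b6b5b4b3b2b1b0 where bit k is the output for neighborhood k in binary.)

185

position 6: 111 → 1  (bit 7 = 1)
position 3: 110 → 0  (bit 6 = 0)
position 4: 101 → 1  (bit 5 = 1)
position 11: 100 → 1  (bit 4 = 1)
position 2: 011 → 1  (bit 3 = 1)
position 10: 010 → 0  (bit 2 = 0)
position 1: 001 → 0  (bit 1 = 0)
position 0: 000 → 1  (bit 0 = 1)
bits b7..b0 = 10111001 = 185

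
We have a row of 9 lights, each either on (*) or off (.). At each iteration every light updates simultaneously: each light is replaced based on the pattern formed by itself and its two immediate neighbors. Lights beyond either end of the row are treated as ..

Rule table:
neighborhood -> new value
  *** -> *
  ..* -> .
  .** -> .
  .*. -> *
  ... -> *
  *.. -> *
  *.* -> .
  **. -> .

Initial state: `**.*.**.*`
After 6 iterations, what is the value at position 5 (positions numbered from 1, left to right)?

...*....*
**.****.*
....**..*
***...*.*
.*.**.*.*
.*....*.*
position 5 holds .

.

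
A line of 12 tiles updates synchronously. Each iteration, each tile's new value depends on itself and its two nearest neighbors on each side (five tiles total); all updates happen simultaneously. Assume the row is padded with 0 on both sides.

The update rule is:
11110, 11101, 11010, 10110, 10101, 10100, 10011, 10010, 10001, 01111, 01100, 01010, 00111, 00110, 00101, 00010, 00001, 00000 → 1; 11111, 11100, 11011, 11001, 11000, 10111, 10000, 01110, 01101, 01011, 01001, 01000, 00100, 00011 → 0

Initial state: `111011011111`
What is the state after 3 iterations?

110110010100

101010001010
111110111110
110110010100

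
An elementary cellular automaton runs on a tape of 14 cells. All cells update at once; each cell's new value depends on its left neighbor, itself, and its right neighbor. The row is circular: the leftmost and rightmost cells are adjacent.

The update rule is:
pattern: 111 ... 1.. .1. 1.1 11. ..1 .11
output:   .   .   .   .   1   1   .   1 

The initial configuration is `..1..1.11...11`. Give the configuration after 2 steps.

......1.1...11

......111...11
......1.1...11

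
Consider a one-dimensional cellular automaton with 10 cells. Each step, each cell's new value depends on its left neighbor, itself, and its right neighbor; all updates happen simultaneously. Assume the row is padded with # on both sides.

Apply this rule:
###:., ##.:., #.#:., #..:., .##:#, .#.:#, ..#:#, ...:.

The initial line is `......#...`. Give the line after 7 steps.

.#.##..##.

step 1: .....##..#
step 2: ....##..##
step 3: ...##..##.
step 4: ..##..##..
step 5: .##..##..#
step 6: .#..##..##
step 7: .#.##..##.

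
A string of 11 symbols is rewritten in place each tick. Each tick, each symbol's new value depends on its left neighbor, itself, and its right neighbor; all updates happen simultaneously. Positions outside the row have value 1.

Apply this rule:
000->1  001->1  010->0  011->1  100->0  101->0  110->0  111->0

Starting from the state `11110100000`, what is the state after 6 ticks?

01000111111

00000001111
01111111000
01000000011
00011111110
01110000000
01000111111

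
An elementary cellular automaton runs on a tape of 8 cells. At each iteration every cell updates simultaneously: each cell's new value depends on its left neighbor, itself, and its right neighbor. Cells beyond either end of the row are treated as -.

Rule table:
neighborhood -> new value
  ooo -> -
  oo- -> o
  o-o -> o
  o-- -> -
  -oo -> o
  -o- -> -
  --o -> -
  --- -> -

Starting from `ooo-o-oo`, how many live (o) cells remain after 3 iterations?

iteration 1: o-oo-ooo
iteration 2: -ooooo-o
iteration 3: -o---oo-
count of o: 3

3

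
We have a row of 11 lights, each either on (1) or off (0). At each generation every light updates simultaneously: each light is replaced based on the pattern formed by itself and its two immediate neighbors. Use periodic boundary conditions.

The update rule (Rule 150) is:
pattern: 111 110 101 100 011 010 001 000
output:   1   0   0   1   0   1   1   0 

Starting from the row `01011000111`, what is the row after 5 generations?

10110101100

generation 1: 01000101010
generation 2: 11101101011
generation 3: 11000001001
generation 4: 10100011110
generation 5: 10110101100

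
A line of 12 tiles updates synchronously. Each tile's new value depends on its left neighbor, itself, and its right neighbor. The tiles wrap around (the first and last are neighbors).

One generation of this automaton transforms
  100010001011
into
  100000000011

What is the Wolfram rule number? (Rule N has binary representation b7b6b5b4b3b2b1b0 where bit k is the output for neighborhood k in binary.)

position 11: 111 → 1  (bit 7 = 1)
position 0: 110 → 1  (bit 6 = 1)
position 9: 101 → 0  (bit 5 = 0)
position 1: 100 → 0  (bit 4 = 0)
position 10: 011 → 1  (bit 3 = 1)
position 4: 010 → 0  (bit 2 = 0)
position 3: 001 → 0  (bit 1 = 0)
position 2: 000 → 0  (bit 0 = 0)
bits b7..b0 = 11001000 = 200

200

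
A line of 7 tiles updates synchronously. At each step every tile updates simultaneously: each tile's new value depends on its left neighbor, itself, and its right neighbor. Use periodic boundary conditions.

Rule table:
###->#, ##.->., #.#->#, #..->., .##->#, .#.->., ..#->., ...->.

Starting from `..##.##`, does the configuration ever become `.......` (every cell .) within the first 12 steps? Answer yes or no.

yes

..#.##.
...##..
...#...
.......
all cells are . at step 4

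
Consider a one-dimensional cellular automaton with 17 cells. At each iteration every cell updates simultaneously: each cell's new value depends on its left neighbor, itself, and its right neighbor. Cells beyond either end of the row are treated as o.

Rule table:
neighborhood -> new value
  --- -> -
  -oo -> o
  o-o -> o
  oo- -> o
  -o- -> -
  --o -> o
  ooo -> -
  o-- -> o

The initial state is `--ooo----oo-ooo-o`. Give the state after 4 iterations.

--oo---oooooooo--

ooo-oo--ooooo-ooo
--ooooooo---ooo--
ooo-----oo-oo-ooo
--oo---oooooooo--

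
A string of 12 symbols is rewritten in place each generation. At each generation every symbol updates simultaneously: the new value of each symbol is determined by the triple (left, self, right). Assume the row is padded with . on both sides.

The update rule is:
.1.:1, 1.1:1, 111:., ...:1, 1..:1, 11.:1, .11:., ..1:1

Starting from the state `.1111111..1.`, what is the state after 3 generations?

1......11111
1111111....1
......111111

......111111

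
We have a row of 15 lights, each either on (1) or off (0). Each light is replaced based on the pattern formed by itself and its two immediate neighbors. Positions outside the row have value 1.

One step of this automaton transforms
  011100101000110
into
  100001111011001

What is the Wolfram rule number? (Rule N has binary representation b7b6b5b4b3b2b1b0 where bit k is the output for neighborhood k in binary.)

position 2: 111 → 0  (bit 7 = 0)
position 3: 110 → 0  (bit 6 = 0)
position 0: 101 → 1  (bit 5 = 1)
position 4: 100 → 0  (bit 4 = 0)
position 1: 011 → 0  (bit 3 = 0)
position 6: 010 → 1  (bit 2 = 1)
position 5: 001 → 1  (bit 1 = 1)
position 10: 000 → 1  (bit 0 = 1)
bits b7..b0 = 00100111 = 39

39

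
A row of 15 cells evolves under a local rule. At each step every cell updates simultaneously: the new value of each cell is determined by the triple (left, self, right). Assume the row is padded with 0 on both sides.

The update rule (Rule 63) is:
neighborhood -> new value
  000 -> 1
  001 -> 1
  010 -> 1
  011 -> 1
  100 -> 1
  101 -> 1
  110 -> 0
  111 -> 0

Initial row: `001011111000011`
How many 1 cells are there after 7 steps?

11

111110000111110
100001111100001
111111000011111
100000111110000
111111100001111
100000011111000
111111110000111
count of 1: 11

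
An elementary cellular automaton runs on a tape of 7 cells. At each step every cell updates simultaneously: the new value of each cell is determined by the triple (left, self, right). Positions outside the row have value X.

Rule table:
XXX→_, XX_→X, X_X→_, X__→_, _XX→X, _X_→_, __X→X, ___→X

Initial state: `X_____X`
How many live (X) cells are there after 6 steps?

2

step 1: X_XXXXX
step 2: X_X____
step 3: X___XXX
step 4: X_XXX__
step 5: X_X_X_X
step 6: X_____X
count of X: 2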